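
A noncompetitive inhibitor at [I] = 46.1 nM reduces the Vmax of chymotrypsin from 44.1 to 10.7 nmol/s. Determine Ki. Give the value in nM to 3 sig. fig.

Noncompetitive: Vmax,app = Vmax/α with α = 1 + [I]/Ki.
α = Vmax/Vmax,app = 44.1/10.7 = 4.121.
Since α = 1 + [I]/Ki, [I]/Ki = 4.121 − 1 = 3.121 and Ki = 46.1/3.121 = 14.8 nM.

14.8 nM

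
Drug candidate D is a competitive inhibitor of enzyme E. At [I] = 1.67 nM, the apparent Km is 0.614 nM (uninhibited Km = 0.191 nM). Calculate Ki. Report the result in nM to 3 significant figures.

Competitive: Km,app = α·Km with α = 1 + [I]/Ki.
α = Km,app/Km = 0.614/0.191 = 3.215.
Ki = [I]/(α − 1) = 1.67/2.215 = 0.754 nM.

0.754 nM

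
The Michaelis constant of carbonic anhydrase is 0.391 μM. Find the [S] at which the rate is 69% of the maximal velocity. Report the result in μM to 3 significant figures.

0.870 μM

v/Vmax = [S]/(Km+[S]) = 0.69, so [S] = Km·0.69/(1 − 0.69) = 0.391 × 2.226.
[S] = 0.870 μM.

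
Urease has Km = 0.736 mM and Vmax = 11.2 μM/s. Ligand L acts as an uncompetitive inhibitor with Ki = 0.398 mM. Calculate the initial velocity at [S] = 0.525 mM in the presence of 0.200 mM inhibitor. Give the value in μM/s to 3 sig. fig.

3.86 μM/s

With α = 1 + [I]/Ki = 1 + 0.200/0.398 = 1.503, the uncompetitive rate law is v = (Vmax/α)·[S] / (Km/α + [S]).
v = (11.2/1.503)×0.525 / (0.736/1.503 + 0.525) = 3.913/1.015 = 3.86 μM/s.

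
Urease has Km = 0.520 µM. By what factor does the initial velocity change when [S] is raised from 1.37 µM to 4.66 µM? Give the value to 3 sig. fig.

The fractional saturations are [S]/(Km+[S]) = 1.37/1.890 = 0.7249 and 4.66/5.180 = 0.8996.
v₂/v₁ is just their ratio: 0.8996/0.7249 = 1.24.

1.24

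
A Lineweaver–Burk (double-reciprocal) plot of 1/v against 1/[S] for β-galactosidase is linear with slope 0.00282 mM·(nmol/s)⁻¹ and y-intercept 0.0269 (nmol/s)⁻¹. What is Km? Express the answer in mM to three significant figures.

0.105 mM

y-intercept = 1/Vmax ⇒ Vmax = 37.2 nmol/s; slope = Km/Vmax ⇒ Km = slope × Vmax.
Km = 0.00282 × 37.2 = 0.105 mM.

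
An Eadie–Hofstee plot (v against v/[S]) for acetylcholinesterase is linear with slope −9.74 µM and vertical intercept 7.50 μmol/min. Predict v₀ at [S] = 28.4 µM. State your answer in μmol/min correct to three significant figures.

In the Eadie–Hofstee form v = Vmax − Km·(v/[S]), the slope is −Km and the intercept is Vmax, so Km = 9.74 µM and Vmax = 7.50 μmol/min.
v = 7.50 × 28.4/(9.74 + 28.4) = 5.58 μmol/min.

5.58 μmol/min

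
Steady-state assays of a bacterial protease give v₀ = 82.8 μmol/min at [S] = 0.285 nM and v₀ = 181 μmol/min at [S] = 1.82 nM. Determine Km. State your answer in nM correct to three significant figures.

0.514 nM

In reciprocal form, 1/v = (Km/Vmax)·(1/[S]) + 1/Vmax. The two points give (1/[S], 1/v) = (3.509, 0.01208) and (0.5495, 0.005525).
Slope = (0.01208 − 0.005525)/(3.509 − 0.5495) = 0.002214; intercept = 0.01208 − 0.002214×3.509 = 0.004308.
Vmax = 1/intercept = 232 μmol/min; Km = slope × Vmax = 0.002214 × 232 = 0.514 nM.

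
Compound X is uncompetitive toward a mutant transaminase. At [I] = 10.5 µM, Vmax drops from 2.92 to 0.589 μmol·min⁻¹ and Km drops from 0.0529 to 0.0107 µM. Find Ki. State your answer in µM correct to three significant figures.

Uncompetitive: Vmax,app = Vmax/α (and Km,app = Km/α) with α = 1 + [I]/Ki.
α = Vmax/Vmax,app = 2.92/0.589 = 4.958.
Since α = 1 + [I]/Ki, [I]/Ki = 4.958 − 1 = 3.958 and Ki = 10.5/3.958 = 2.65 µM.

2.65 µM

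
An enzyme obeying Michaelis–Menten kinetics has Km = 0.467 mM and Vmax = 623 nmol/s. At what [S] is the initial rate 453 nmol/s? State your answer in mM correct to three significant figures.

1.24 mM

Rearranging v = Vmax[S]/(Km+[S]) gives [S] = Km·v/(Vmax − v).
[S] = 0.467 × 453 / (623 − 453) = 211.6/170.0 = 1.24 mM.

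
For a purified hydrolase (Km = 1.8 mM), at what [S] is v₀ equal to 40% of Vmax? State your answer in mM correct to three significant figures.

v/Vmax = [S]/(Km+[S]) = 0.4, so [S] = Km·0.4/(1 − 0.4) = 1.8 × 0.6667.
[S] = 1.20 mM.

1.20 mM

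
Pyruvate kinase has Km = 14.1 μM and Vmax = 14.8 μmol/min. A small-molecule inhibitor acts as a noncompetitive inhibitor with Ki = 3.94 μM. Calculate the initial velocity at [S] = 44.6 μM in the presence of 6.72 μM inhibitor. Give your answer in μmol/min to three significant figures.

With α = 1 + [I]/Ki = 1 + 6.72/3.94 = 2.706, the noncompetitive rate law is v = (Vmax/α)·[S] / (Km + [S]).
v = (14.8/2.706)×44.6 / (14.1 + 44.6) = 244.0/58.70 = 4.16 μmol/min.

4.16 μmol/min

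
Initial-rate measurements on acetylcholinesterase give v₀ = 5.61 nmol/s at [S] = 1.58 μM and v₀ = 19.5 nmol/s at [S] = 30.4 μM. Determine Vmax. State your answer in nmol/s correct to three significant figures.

22.6 nmol/s

In reciprocal form, 1/v = (Km/Vmax)·(1/[S]) + 1/Vmax. The two points give (1/[S], 1/v) = (0.6329, 0.1783) and (0.03289, 0.05128).
Slope = (0.1783 − 0.05128)/(0.6329 − 0.03289) = 0.2116; intercept = 0.1783 − 0.2116×0.6329 = 0.04432.
Vmax = 1/intercept = 22.6 nmol/s; Km = slope × Vmax = 0.2116 × 22.6 = 4.77 μM.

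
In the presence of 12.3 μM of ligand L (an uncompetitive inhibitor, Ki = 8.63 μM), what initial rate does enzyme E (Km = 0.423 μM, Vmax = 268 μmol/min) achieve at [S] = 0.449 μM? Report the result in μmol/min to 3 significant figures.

79.6 μmol/min

With α = 1 + [I]/Ki = 1 + 12.3/8.63 = 2.425, the uncompetitive rate law is v = (Vmax/α)·[S] / (Km/α + [S]).
v = (268/2.425)×0.449 / (0.423/2.425 + 0.449) = 49.62/0.6234 = 79.6 μmol/min.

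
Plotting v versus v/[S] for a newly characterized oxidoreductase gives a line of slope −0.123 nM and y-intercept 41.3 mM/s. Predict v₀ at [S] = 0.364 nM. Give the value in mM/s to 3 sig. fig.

In the Eadie–Hofstee form v = Vmax − Km·(v/[S]), the slope is −Km and the intercept is Vmax, so Km = 0.123 nM and Vmax = 41.3 mM/s.
v = 41.3 × 0.364/(0.123 + 0.364) = 30.9 mM/s.

30.9 mM/s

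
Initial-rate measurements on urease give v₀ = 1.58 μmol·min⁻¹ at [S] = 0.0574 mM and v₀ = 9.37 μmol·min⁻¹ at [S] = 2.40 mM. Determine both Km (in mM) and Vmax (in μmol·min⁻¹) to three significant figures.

Km = 0.330 mM; Vmax = 10.7 μmol·min⁻¹

From v = Vmax[S]/(Km+[S]), each point gives Vmax = v(Km+[S])/[S].
Equating: 1.58(Km+0.0574)/0.0574 = 9.37(Km+2.40)/2.40.
27.53·Km + 1.58 = 3.904·Km + 9.37, so (27.53 − 3.904)·Km = 9.37 − 1.58.
Km = 7.790/23.62 = 0.330 mM; then Vmax = 1.58(0.330+0.0574)/0.0574 = 10.7 μmol·min⁻¹.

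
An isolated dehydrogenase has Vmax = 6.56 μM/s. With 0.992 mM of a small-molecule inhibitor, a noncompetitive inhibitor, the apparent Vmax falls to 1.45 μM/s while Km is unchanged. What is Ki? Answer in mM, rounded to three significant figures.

0.281 mM

Noncompetitive: Vmax,app = Vmax/α with α = 1 + [I]/Ki.
α = Vmax/Vmax,app = 6.56/1.45 = 4.524.
Ki = [I]/(α − 1) = 0.992/3.524 = 0.281 mM.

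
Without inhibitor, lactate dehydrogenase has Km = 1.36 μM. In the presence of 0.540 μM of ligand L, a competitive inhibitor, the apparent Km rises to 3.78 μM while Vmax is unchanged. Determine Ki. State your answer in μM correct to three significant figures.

0.303 μM

Competitive: Km,app = α·Km with α = 1 + [I]/Ki.
α = Km,app/Km = 3.78/1.36 = 2.779.
Ki = [I]/(α − 1) = 0.540/1.779 = 0.303 μM.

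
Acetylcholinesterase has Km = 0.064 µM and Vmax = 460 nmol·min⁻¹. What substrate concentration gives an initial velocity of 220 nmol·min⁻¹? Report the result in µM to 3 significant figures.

The required fractional saturation is v/Vmax = 220/460 = 0.4783.
Then [S]/(Km+[S]) = 0.4783 ⇒ [S] = 0.064 × 0.4783/(1 − 0.4783) = 0.0587 µM.

0.0587 µM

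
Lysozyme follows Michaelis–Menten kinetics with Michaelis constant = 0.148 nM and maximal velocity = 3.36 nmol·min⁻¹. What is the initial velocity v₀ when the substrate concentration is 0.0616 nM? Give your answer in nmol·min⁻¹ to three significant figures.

0.987 nmol·min⁻¹

v = Vmax·[S]/(Km + [S]) = 3.36 × 0.0616 / (0.148 + 0.0616)
  = 0.2070 / 0.2096 = 0.987 nmol·min⁻¹.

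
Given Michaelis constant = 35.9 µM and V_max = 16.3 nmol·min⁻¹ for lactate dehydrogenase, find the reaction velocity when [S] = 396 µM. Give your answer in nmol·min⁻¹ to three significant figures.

v = Vmax·[S]/(Km + [S]) = 16.3 × 396 / (35.9 + 396)
  = 6455 / 431.9 = 14.9 nmol·min⁻¹.

14.9 nmol·min⁻¹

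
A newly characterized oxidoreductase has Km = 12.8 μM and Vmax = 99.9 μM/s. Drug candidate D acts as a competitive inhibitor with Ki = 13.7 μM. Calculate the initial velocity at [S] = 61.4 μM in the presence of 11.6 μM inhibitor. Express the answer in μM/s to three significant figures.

72.1 μM/s

With α = 1 + [I]/Ki = 1 + 11.6/13.7 = 1.847, the competitive rate law is v = Vmax[S] / (αKm + [S]).
v = 99.9×61.4 / (1.847×12.8 + 61.4) = 6134/85.04 = 72.1 μM/s.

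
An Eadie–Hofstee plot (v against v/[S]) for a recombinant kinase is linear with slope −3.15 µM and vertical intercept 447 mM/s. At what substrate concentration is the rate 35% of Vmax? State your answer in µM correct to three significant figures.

The Eadie–Hofstee slope gives Km = 3.15 µM (slope = −Km).
v/Vmax = [S]/(Km+[S]) = 0.35 ⇒ [S] = Km·0.35/(1−0.35) = 3.15 × 0.5385 = 1.70 µM.

1.70 µM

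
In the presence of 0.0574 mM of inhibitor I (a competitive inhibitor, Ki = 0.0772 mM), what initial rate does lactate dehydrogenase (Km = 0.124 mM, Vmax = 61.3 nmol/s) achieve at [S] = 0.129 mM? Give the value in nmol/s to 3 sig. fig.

α = 1 + [I]/Ki = 1 + 0.0574/0.0772 = 1.744.
For a competitive inhibitor, Vmax is unchanged and the apparent Km becomes α·Km: Km,app = 0.216 mM, Vmax,app = 61.3 nmol/s.
v = Vmax,app·[S]/(Km,app + [S]) = 61.3 × 0.129/(0.216 + 0.129) = 22.9 nmol/s.

22.9 nmol/s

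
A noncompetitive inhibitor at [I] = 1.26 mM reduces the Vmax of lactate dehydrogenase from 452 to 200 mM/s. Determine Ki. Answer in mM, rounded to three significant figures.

1.00 mM

Noncompetitive: Vmax,app = Vmax/α with α = 1 + [I]/Ki.
α = Vmax/Vmax,app = 452/200 = 2.260.
Ki = [I]/(α − 1) = 1.26/1.260 = 1.00 mM.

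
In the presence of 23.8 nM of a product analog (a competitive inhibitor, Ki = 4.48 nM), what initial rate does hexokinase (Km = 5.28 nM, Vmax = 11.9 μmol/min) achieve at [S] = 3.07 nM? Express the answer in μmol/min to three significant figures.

With α = 1 + [I]/Ki = 1 + 23.8/4.48 = 6.312, the competitive rate law is v = Vmax[S] / (αKm + [S]).
v = 11.9×3.07 / (6.312×5.28 + 3.07) = 36.53/36.40 = 1.00 μmol/min.

1.00 μmol/min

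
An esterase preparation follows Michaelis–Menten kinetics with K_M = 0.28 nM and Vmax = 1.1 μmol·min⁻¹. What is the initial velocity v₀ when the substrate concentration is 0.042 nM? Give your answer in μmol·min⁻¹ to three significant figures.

[S]/(Km+[S]) = 0.042/0.3220 = 0.1304, the fractional saturation.
v = 0.1304 × Vmax = 0.1304 × 1.1 = 0.143 μmol·min⁻¹.

0.143 μmol·min⁻¹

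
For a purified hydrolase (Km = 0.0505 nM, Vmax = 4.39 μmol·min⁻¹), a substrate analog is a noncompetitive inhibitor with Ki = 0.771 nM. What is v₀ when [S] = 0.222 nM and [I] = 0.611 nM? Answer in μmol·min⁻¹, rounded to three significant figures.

2.00 μmol·min⁻¹

With α = 1 + [I]/Ki = 1 + 0.611/0.771 = 1.792, the noncompetitive rate law is v = (Vmax/α)·[S] / (Km + [S]).
v = (4.39/1.792)×0.222 / (0.0505 + 0.222) = 0.5437/0.2725 = 2.00 μmol·min⁻¹.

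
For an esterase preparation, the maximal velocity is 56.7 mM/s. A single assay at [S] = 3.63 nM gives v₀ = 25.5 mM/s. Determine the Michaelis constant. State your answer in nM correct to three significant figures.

v/Vmax = 25.5/56.7 = 0.4497 = [S]/(Km+[S]).
So Km + [S] = [S]/0.4497 = 8.071 nM, giving Km = 8.071 − 3.63 = 4.44 nM.

4.44 nM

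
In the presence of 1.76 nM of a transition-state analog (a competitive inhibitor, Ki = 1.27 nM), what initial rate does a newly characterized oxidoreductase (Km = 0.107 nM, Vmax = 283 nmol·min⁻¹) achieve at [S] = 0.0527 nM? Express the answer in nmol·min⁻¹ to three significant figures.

48.4 nmol·min⁻¹

With α = 1 + [I]/Ki = 1 + 1.76/1.27 = 2.386, the competitive rate law is v = Vmax[S] / (αKm + [S]).
v = 283×0.0527 / (2.386×0.107 + 0.0527) = 14.91/0.3080 = 48.4 nmol·min⁻¹.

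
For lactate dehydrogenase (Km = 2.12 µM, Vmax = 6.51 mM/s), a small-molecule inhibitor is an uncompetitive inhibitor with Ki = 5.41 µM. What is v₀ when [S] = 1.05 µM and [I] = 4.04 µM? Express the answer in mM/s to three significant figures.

α = 1 + [I]/Ki = 1 + 4.04/5.41 = 1.747.
For an uncompetitive inhibitor, both parameters are divided by α, giving Vmax/α and Km/α: Km,app = 1.21 µM, Vmax,app = 3.73 mM/s.
v = Vmax,app·[S]/(Km,app + [S]) = 3.73 × 1.05/(1.21 + 1.05) = 1.73 mM/s.

1.73 mM/s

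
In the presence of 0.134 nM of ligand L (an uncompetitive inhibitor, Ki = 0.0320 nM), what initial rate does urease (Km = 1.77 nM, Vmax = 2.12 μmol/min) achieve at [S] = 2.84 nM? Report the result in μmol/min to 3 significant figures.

α = 1 + [I]/Ki = 1 + 0.134/0.0320 = 5.188.
For an uncompetitive inhibitor, both parameters are divided by α, giving Vmax/α and Km/α: Km,app = 0.341 nM, Vmax,app = 0.409 μmol/min.
v = Vmax,app·[S]/(Km,app + [S]) = 0.409 × 2.84/(0.341 + 2.84) = 0.365 μmol/min.

0.365 μmol/min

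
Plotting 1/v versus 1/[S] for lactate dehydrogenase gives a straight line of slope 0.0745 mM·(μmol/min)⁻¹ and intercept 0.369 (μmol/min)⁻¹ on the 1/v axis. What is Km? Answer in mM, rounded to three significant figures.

0.202 mM

y-intercept = 1/Vmax ⇒ Vmax = 2.71 μmol/min; slope = Km/Vmax ⇒ Km = slope × Vmax.
Km = 0.0745 × 2.71 = 0.202 mM.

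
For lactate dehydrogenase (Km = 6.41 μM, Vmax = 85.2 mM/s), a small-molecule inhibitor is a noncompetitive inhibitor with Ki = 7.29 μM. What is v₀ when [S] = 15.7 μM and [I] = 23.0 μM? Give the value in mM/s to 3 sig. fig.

α = 1 + [I]/Ki = 1 + 23.0/7.29 = 4.155.
For a noncompetitive inhibitor, Vmax is reduced to Vmax/α while Km is unchanged: Km,app = 6.41 μM, Vmax,app = 20.5 mM/s.
v = Vmax,app·[S]/(Km,app + [S]) = 20.5 × 15.7/(6.41 + 15.7) = 14.6 mM/s.

14.6 mM/s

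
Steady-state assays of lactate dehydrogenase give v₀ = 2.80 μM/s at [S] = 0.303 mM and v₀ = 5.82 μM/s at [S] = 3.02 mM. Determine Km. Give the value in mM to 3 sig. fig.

In reciprocal form, 1/v = (Km/Vmax)·(1/[S]) + 1/Vmax. The two points give (1/[S], 1/v) = (3.300, 0.3571) and (0.3311, 0.1718).
Slope = (0.3571 − 0.1718)/(3.300 − 0.3311) = 0.06241; intercept = 0.3571 − 0.06241×3.300 = 0.1512.
Vmax = 1/intercept = 6.62 μM/s; Km = slope × Vmax = 0.06241 × 6.62 = 0.413 mM.

0.413 mM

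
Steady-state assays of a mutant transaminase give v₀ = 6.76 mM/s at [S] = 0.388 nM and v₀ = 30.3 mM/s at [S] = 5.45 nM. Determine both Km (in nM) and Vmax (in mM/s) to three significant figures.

In reciprocal form, 1/v = (Km/Vmax)·(1/[S]) + 1/Vmax. The two points give (1/[S], 1/v) = (2.577, 0.1479) and (0.1835, 0.03300).
Slope = (0.1479 − 0.03300)/(2.577 − 0.1835) = 0.04801; intercept = 0.1479 − 0.04801×2.577 = 0.02419.
Vmax = 1/intercept = 41.3 mM/s; Km = slope × Vmax = 0.04801 × 41.3 = 1.98 nM.

Km = 1.98 nM; Vmax = 41.3 mM/s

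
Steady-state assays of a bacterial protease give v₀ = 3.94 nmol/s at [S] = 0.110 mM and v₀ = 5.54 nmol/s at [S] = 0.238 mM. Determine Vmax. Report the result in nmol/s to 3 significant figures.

From v = Vmax[S]/(Km+[S]), each point gives Vmax = v(Km+[S])/[S].
Equating: 3.94(Km+0.110)/0.110 = 5.54(Km+0.238)/0.238.
35.82·Km + 3.94 = 23.28·Km + 5.54, so (35.82 − 23.28)·Km = 5.54 − 3.94.
Km = 1.600/12.54 = 0.128 mM; then Vmax = 3.94(0.128+0.110)/0.110 = 8.51 nmol/s.

8.51 nmol/s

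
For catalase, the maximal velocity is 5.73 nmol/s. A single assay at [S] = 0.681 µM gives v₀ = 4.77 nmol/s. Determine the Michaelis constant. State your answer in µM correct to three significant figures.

0.137 µM

v/Vmax = 4.77/5.73 = 0.8325 = [S]/(Km+[S]).
So Km + [S] = [S]/0.8325 = 0.8181 µM, giving Km = 0.8181 − 0.681 = 0.137 µM.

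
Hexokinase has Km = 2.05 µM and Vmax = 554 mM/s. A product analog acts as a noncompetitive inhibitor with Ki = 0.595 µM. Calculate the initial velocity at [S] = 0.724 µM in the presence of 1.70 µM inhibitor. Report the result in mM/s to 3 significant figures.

α = 1 + [I]/Ki = 1 + 1.70/0.595 = 3.857.
For a noncompetitive inhibitor, Vmax is reduced to Vmax/α while Km is unchanged: Km,app = 2.05 µM, Vmax,app = 144 mM/s.
v = Vmax,app·[S]/(Km,app + [S]) = 144 × 0.724/(2.05 + 0.724) = 37.5 mM/s.

37.5 mM/s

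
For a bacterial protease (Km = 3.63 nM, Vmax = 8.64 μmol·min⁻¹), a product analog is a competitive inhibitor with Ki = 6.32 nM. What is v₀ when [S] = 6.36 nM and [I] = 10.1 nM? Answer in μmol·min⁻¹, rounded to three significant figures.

3.48 μmol·min⁻¹

With α = 1 + [I]/Ki = 1 + 10.1/6.32 = 2.598, the competitive rate law is v = Vmax[S] / (αKm + [S]).
v = 8.64×6.36 / (2.598×3.63 + 6.36) = 54.95/15.79 = 3.48 μmol·min⁻¹.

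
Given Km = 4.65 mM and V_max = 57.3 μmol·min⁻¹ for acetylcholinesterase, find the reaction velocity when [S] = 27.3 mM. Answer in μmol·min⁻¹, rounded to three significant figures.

49.0 μmol·min⁻¹

v = Vmax·[S]/(Km + [S]) = 57.3 × 27.3 / (4.65 + 27.3)
  = 1564 / 31.95 = 49.0 μmol·min⁻¹.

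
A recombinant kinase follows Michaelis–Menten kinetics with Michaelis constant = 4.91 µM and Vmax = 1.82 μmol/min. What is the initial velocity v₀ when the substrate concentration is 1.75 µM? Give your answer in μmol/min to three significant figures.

0.478 μmol/min

v = Vmax·[S]/(Km + [S]) = 1.82 × 1.75 / (4.91 + 1.75)
  = 3.185 / 6.660 = 0.478 μmol/min.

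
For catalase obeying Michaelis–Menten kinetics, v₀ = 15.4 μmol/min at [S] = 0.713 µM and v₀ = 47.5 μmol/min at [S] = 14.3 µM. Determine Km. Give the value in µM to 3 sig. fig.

In reciprocal form, 1/v = (Km/Vmax)·(1/[S]) + 1/Vmax. The two points give (1/[S], 1/v) = (1.403, 0.06494) and (0.06993, 0.02105).
Slope = (0.06494 − 0.02105)/(1.403 − 0.06993) = 0.03293; intercept = 0.06494 − 0.03293×1.403 = 0.01875.
Vmax = 1/intercept = 53.3 μmol/min; Km = slope × Vmax = 0.03293 × 53.3 = 1.76 µM.

1.76 µM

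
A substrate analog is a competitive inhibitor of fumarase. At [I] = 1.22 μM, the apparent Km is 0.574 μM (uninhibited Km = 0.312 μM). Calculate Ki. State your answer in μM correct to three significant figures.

1.45 μM

Competitive: Km,app = α·Km with α = 1 + [I]/Ki.
α = Km,app/Km = 0.574/0.312 = 1.840.
Since α = 1 + [I]/Ki, [I]/Ki = 1.840 − 1 = 0.8397 and Ki = 1.22/0.8397 = 1.45 μM.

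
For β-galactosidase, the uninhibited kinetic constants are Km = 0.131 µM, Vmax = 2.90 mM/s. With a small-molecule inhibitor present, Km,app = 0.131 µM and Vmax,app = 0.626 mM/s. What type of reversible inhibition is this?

noncompetitive

Vmax decreases (2.90 → 0.626 mM/s) while Km is unchanged — pure noncompetitive inhibition.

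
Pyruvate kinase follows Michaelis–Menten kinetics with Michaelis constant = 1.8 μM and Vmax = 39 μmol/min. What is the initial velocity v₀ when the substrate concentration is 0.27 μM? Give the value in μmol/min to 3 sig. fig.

[S]/(Km+[S]) = 0.27/2.070 = 0.1304, the fractional saturation.
v = 0.1304 × Vmax = 0.1304 × 39 = 5.09 μmol/min.

5.09 μmol/min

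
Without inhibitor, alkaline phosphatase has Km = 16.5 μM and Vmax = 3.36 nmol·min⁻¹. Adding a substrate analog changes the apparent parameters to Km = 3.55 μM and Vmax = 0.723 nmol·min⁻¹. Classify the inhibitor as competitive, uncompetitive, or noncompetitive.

uncompetitive

Both Km and Vmax decrease by the same factor (~4.65-fold) — characteristic of uncompetitive inhibition.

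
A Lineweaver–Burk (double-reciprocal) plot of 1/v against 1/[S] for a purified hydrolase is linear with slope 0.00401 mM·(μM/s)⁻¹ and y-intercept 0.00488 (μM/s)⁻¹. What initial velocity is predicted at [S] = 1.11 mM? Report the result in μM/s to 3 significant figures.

118 μM/s

The y-intercept is 1/Vmax, so Vmax = 1/0.00488 = 205 μM/s.
The slope is Km/Vmax, so Km = 0.00401 × 205 = 0.822 mM.
Then v = 205 × 1.11/(0.822 + 1.11) = 118 μM/s.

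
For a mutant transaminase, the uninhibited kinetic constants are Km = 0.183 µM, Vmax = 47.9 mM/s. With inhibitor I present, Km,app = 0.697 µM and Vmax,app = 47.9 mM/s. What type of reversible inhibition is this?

Km increases (0.183 → 0.697 µM) while Vmax is unchanged — the hallmark of competitive inhibition.

competitive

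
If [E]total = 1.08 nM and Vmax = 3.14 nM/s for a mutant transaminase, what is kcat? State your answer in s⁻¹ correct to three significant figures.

2.91 s⁻¹

kcat = Vmax/[E]total = 3.14 nM/s / 1.08 nM = 2.91 s⁻¹.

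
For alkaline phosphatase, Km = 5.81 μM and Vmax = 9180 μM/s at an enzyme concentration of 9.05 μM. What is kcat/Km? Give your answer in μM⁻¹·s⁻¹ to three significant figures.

175 μM⁻¹·s⁻¹

kcat = Vmax/[E]total = 9180/9.05 = 1010 s⁻¹.
kcat/Km = 1010/5.81 = 175 μM⁻¹·s⁻¹.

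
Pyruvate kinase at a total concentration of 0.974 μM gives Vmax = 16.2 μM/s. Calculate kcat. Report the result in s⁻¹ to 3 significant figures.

kcat = Vmax/[E]total = 16.2 μM/s / 0.974 μM = 16.6 s⁻¹.

16.6 s⁻¹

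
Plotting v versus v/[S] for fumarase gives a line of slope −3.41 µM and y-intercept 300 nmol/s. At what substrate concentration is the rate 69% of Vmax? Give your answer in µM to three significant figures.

7.59 µM

The Eadie–Hofstee slope gives Km = 3.41 µM (slope = −Km).
v/Vmax = [S]/(Km+[S]) = 0.69 ⇒ [S] = Km·0.69/(1−0.69) = 3.41 × 2.226 = 7.59 µM.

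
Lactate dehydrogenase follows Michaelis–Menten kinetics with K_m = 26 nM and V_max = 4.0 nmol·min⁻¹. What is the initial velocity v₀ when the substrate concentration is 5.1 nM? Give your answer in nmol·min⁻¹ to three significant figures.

0.656 nmol·min⁻¹

v = Vmax·[S]/(Km + [S]) = 4.0 × 5.1 / (26 + 5.1)
  = 20.40 / 31.10 = 0.656 nmol·min⁻¹.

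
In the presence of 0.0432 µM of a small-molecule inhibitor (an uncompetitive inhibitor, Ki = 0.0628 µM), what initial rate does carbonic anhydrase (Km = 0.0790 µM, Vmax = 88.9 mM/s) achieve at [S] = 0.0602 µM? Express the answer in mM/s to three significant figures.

α = 1 + [I]/Ki = 1 + 0.0432/0.0628 = 1.688.
For an uncompetitive inhibitor, both parameters are divided by α, giving Vmax/α and Km/α: Km,app = 0.0468 µM, Vmax,app = 52.7 mM/s.
v = Vmax,app·[S]/(Km,app + [S]) = 52.7 × 0.0602/(0.0468 + 0.0602) = 29.6 mM/s.

29.6 mM/s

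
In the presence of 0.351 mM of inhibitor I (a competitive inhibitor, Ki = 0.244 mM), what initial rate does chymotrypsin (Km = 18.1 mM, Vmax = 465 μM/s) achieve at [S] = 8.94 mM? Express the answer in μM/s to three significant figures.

78.3 μM/s

α = 1 + [I]/Ki = 1 + 0.351/0.244 = 2.439.
For a competitive inhibitor, Vmax is unchanged and the apparent Km becomes α·Km: Km,app = 44.1 mM, Vmax,app = 465 μM/s.
v = Vmax,app·[S]/(Km,app + [S]) = 465 × 8.94/(44.1 + 8.94) = 78.3 μM/s.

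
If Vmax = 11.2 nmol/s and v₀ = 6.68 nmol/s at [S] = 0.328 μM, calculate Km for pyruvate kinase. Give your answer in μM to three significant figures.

From v = Vmax[S]/(Km+[S]), Km = [S](Vmax − v)/v.
Km = 0.328 × (11.2 − 6.68) / 6.68 = 1.483/6.68 = 0.222 μM.

0.222 μM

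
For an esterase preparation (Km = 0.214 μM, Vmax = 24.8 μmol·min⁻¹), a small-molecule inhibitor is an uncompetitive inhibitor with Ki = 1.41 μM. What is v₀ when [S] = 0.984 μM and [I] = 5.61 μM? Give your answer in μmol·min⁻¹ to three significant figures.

4.77 μmol·min⁻¹

With α = 1 + [I]/Ki = 1 + 5.61/1.41 = 4.979, the uncompetitive rate law is v = (Vmax/α)·[S] / (Km/α + [S]).
v = (24.8/4.979)×0.984 / (0.214/4.979 + 0.984) = 4.901/1.027 = 4.77 μmol·min⁻¹.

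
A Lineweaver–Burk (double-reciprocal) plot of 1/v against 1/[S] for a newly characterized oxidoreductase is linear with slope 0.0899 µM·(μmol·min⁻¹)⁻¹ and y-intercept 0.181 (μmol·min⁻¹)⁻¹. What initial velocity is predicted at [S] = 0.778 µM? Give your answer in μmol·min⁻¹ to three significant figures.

The y-intercept is 1/Vmax, so Vmax = 1/0.181 = 5.52 μmol·min⁻¹.
The slope is Km/Vmax, so Km = 0.0899 × 5.52 = 0.497 µM.
Then v = 5.52 × 0.778/(0.497 + 0.778) = 3.37 μmol·min⁻¹.

3.37 μmol·min⁻¹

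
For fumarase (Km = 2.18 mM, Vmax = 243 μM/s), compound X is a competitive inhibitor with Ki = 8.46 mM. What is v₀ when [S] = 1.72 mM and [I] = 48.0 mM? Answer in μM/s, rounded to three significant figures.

25.7 μM/s

With α = 1 + [I]/Ki = 1 + 48.0/8.46 = 6.674, the competitive rate law is v = Vmax[S] / (αKm + [S]).
v = 243×1.72 / (6.674×2.18 + 1.72) = 418.0/16.27 = 25.7 μM/s.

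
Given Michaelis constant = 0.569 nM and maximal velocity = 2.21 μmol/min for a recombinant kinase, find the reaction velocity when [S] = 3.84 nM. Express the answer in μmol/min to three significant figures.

v = Vmax·[S]/(Km + [S]) = 2.21 × 3.84 / (0.569 + 3.84)
  = 8.486 / 4.409 = 1.92 μmol/min.

1.92 μmol/min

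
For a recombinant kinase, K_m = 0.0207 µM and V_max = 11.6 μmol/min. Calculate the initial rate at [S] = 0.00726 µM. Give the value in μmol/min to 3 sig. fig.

3.01 μmol/min

v = Vmax·[S]/(Km + [S]) = 11.6 × 0.00726 / (0.0207 + 0.00726)
  = 0.08422 / 0.02796 = 3.01 μmol/min.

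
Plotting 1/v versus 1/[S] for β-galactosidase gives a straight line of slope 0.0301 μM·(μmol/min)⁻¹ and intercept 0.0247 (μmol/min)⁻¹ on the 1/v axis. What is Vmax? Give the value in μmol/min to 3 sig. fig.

The y-intercept of a Lineweaver–Burk plot equals 1/Vmax, so Vmax = 1/0.0247 = 40.5 μmol/min.

40.5 μmol/min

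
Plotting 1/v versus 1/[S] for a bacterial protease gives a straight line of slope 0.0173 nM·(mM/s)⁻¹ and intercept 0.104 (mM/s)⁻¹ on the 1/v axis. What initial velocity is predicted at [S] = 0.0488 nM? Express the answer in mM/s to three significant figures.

2.18 mM/s

The y-intercept is 1/Vmax, so Vmax = 1/0.104 = 9.62 mM/s.
The slope is Km/Vmax, so Km = 0.0173 × 9.62 = 0.166 nM.
Then v = 9.62 × 0.0488/(0.166 + 0.0488) = 2.18 mM/s.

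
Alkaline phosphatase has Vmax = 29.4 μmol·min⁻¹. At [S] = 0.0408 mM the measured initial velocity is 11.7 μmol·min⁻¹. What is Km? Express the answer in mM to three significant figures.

v/Vmax = 11.7/29.4 = 0.3980 = [S]/(Km+[S]).
So Km + [S] = [S]/0.3980 = 0.1025 mM, giving Km = 0.1025 − 0.0408 = 0.0617 mM.

0.0617 mM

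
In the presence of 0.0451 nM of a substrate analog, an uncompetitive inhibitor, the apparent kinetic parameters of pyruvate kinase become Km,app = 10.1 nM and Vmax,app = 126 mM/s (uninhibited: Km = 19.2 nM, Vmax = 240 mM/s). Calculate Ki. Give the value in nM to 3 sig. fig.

0.0498 nM

Uncompetitive: Vmax,app = Vmax/α (and Km,app = Km/α) with α = 1 + [I]/Ki.
α = Vmax/Vmax,app = 240/126 = 1.905.
Ki = [I]/(α − 1) = 0.0451/0.9048 = 0.0498 nM.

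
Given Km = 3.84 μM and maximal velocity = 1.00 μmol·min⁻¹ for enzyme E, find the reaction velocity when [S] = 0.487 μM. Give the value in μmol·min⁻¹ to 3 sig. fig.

[S]/(Km+[S]) = 0.487/4.327 = 0.1125, the fractional saturation.
v = 0.1125 × Vmax = 0.1125 × 1.00 = 0.113 μmol·min⁻¹.

0.113 μmol·min⁻¹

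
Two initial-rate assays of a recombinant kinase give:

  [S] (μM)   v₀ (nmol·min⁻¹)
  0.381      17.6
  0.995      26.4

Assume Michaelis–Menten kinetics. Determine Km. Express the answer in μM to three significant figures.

From v = Vmax[S]/(Km+[S]), each point gives Vmax = v(Km+[S])/[S].
Equating: 17.6(Km+0.381)/0.381 = 26.4(Km+0.995)/0.995.
46.19·Km + 17.6 = 26.53·Km + 26.4, so (46.19 − 26.53)·Km = 26.4 − 17.6.
Km = 8.800/19.66 = 0.448 μM; then Vmax = 17.6(0.448+0.381)/0.381 = 38.3 nmol·min⁻¹.

0.448 μM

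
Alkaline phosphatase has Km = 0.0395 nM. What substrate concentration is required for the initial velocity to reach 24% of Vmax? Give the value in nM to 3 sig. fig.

0.0125 nM

v/Vmax = [S]/(Km+[S]) = 0.24, so [S] = Km·0.24/(1 − 0.24) = 0.0395 × 0.3158.
[S] = 0.0125 nM.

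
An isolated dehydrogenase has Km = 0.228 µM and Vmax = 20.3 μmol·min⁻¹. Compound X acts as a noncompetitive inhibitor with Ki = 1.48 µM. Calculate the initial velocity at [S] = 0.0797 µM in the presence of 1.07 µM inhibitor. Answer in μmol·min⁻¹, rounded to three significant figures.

3.05 μmol·min⁻¹

With α = 1 + [I]/Ki = 1 + 1.07/1.48 = 1.723, the noncompetitive rate law is v = (Vmax/α)·[S] / (Km + [S]).
v = (20.3/1.723)×0.0797 / (0.228 + 0.0797) = 0.9390/0.3077 = 3.05 μmol·min⁻¹.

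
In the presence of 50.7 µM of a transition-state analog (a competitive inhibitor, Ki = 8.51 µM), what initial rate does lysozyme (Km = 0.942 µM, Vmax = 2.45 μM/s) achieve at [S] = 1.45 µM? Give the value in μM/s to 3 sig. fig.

With α = 1 + [I]/Ki = 1 + 50.7/8.51 = 6.958, the competitive rate law is v = Vmax[S] / (αKm + [S]).
v = 2.45×1.45 / (6.958×0.942 + 1.45) = 3.552/8.004 = 0.444 μM/s.

0.444 μM/s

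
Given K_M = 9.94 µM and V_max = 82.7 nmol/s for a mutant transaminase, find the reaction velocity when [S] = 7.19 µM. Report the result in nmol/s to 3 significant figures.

[S]/(Km+[S]) = 7.19/17.13 = 0.4197, the fractional saturation.
v = 0.4197 × Vmax = 0.4197 × 82.7 = 34.7 nmol/s.

34.7 nmol/s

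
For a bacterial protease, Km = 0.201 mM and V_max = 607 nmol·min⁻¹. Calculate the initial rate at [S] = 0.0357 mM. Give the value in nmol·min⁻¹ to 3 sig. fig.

91.6 nmol·min⁻¹

v = Vmax·[S]/(Km + [S]) = 607 × 0.0357 / (0.201 + 0.0357)
  = 21.67 / 0.2367 = 91.6 nmol·min⁻¹.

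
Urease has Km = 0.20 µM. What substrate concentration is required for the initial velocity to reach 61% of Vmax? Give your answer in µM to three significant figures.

0.313 µM

v/Vmax = [S]/(Km+[S]) = 0.61, so [S] = Km·0.61/(1 − 0.61) = 0.20 × 1.564.
[S] = 0.313 µM.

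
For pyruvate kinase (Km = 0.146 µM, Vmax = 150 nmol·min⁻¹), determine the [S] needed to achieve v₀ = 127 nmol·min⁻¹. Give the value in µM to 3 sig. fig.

The required fractional saturation is v/Vmax = 127/150 = 0.8467.
Then [S]/(Km+[S]) = 0.8467 ⇒ [S] = 0.146 × 0.8467/(1 − 0.8467) = 0.806 µM.

0.806 µM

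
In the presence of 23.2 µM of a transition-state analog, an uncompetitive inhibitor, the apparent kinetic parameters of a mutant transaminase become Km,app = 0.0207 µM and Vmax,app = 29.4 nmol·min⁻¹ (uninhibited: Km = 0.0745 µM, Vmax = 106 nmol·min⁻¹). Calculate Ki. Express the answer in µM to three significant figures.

Uncompetitive: Vmax,app = Vmax/α (and Km,app = Km/α) with α = 1 + [I]/Ki.
α = Vmax/Vmax,app = 106/29.4 = 3.605.
Ki = [I]/(α − 1) = 23.2/2.605 = 8.90 µM.

8.90 µM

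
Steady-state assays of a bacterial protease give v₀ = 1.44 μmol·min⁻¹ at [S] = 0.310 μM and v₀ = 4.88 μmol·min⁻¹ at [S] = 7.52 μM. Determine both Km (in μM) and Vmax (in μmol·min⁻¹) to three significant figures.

Km = 0.861 μM; Vmax = 5.44 μmol·min⁻¹

In reciprocal form, 1/v = (Km/Vmax)·(1/[S]) + 1/Vmax. The two points give (1/[S], 1/v) = (3.226, 0.6944) and (0.1330, 0.2049).
Slope = (0.6944 − 0.2049)/(3.226 − 0.1330) = 0.1583; intercept = 0.6944 − 0.1583×3.226 = 0.1839.
Vmax = 1/intercept = 5.44 μmol·min⁻¹; Km = slope × Vmax = 0.1583 × 5.44 = 0.861 μM.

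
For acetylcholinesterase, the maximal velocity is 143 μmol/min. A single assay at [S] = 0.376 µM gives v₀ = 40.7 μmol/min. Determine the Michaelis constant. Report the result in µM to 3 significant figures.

v/Vmax = 40.7/143 = 0.2846 = [S]/(Km+[S]).
So Km + [S] = [S]/0.2846 = 1.321 µM, giving Km = 1.321 − 0.376 = 0.945 µM.

0.945 µM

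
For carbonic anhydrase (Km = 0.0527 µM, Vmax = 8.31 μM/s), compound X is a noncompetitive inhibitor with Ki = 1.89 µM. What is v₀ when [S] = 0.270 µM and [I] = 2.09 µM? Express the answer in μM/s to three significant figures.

α = 1 + [I]/Ki = 1 + 2.09/1.89 = 2.106.
For a noncompetitive inhibitor, Vmax is reduced to Vmax/α while Km is unchanged: Km,app = 0.0527 µM, Vmax,app = 3.95 μM/s.
v = Vmax,app·[S]/(Km,app + [S]) = 3.95 × 0.270/(0.0527 + 0.270) = 3.30 μM/s.

3.30 μM/s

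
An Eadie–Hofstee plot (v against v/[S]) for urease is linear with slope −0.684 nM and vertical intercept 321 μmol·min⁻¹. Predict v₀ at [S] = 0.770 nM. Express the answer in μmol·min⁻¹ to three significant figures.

170 μmol·min⁻¹

In the Eadie–Hofstee form v = Vmax − Km·(v/[S]), the slope is −Km and the intercept is Vmax, so Km = 0.684 nM and Vmax = 321 μmol·min⁻¹.
v = 321 × 0.770/(0.684 + 0.770) = 170 μmol·min⁻¹.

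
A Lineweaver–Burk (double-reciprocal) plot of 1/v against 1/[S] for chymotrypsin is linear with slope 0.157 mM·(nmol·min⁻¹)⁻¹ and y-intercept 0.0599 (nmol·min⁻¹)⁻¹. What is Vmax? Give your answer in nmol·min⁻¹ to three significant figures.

16.7 nmol·min⁻¹

The y-intercept of a Lineweaver–Burk plot equals 1/Vmax, so Vmax = 1/0.0599 = 16.7 nmol·min⁻¹.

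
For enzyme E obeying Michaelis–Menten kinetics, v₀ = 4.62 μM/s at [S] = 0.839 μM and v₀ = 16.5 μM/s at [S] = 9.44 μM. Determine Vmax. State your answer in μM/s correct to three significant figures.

22.0 μM/s

In reciprocal form, 1/v = (Km/Vmax)·(1/[S]) + 1/Vmax. The two points give (1/[S], 1/v) = (1.192, 0.2165) and (0.1059, 0.06061).
Slope = (0.2165 − 0.06061)/(1.192 − 0.1059) = 0.1435; intercept = 0.2165 − 0.1435×1.192 = 0.04540.
Vmax = 1/intercept = 22.0 μM/s; Km = slope × Vmax = 0.1435 × 22.0 = 3.16 μM.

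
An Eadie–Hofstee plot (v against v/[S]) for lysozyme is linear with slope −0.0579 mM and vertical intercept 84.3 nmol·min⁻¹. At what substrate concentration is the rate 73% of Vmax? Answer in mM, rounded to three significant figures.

0.157 mM

The Eadie–Hofstee slope gives Km = 0.0579 mM (slope = −Km).
v/Vmax = [S]/(Km+[S]) = 0.73 ⇒ [S] = Km·0.73/(1−0.73) = 0.0579 × 2.704 = 0.157 mM.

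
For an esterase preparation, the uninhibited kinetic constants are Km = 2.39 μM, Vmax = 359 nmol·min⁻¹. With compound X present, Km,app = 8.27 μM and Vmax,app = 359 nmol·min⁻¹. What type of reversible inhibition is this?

competitive

Km increases (2.39 → 8.27 μM) while Vmax is unchanged — the hallmark of competitive inhibition.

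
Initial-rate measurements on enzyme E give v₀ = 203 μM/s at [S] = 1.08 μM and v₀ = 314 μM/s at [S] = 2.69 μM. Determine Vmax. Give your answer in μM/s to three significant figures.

From v = Vmax[S]/(Km+[S]), each point gives Vmax = v(Km+[S])/[S].
Equating: 203(Km+1.08)/1.08 = 314(Km+2.69)/2.69.
188.0·Km + 203 = 116.7·Km + 314, so (188.0 − 116.7)·Km = 314 − 203.
Km = 111.0/71.23 = 1.56 μM; then Vmax = 203(1.56+1.08)/1.08 = 496 μM/s.

496 μM/s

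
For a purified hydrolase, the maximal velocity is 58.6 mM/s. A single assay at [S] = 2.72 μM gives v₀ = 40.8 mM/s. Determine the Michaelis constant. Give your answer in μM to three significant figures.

1.19 μM

v/Vmax = 40.8/58.6 = 0.6962 = [S]/(Km+[S]).
So Km + [S] = [S]/0.6962 = 3.907 μM, giving Km = 3.907 − 2.72 = 1.19 μM.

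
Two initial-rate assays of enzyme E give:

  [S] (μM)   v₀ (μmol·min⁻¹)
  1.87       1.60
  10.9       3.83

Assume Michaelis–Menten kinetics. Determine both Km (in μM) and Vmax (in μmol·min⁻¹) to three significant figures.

Km = 4.42 μM; Vmax = 5.38 μmol·min⁻¹

In reciprocal form, 1/v = (Km/Vmax)·(1/[S]) + 1/Vmax. The two points give (1/[S], 1/v) = (0.5348, 0.6250) and (0.09174, 0.2611).
Slope = (0.6250 − 0.2611)/(0.5348 − 0.09174) = 0.8214; intercept = 0.6250 − 0.8214×0.5348 = 0.1857.
Vmax = 1/intercept = 5.38 μmol·min⁻¹; Km = slope × Vmax = 0.8214 × 5.38 = 4.42 μM.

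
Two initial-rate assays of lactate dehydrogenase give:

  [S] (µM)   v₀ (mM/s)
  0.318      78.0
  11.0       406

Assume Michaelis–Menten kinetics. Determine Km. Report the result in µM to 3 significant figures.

In reciprocal form, 1/v = (Km/Vmax)·(1/[S]) + 1/Vmax. The two points give (1/[S], 1/v) = (3.145, 0.01282) and (0.09091, 0.002463).
Slope = (0.01282 − 0.002463)/(3.145 − 0.09091) = 0.003392; intercept = 0.01282 − 0.003392×3.145 = 0.002155.
Vmax = 1/intercept = 464 mM/s; Km = slope × Vmax = 0.003392 × 464 = 1.57 µM.

1.57 µM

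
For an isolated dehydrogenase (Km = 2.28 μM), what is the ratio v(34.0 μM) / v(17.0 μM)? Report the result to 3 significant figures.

The fractional saturations are [S]/(Km+[S]) = 17.0/19.28 = 0.8817 and 34.0/36.28 = 0.9372.
v₂/v₁ is just their ratio: 0.9372/0.8817 = 1.06.

1.06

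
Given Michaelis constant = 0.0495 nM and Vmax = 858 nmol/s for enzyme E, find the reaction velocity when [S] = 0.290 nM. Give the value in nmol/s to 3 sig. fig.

733 nmol/s

v = Vmax·[S]/(Km + [S]) = 858 × 0.290 / (0.0495 + 0.290)
  = 248.8 / 0.3395 = 733 nmol/s.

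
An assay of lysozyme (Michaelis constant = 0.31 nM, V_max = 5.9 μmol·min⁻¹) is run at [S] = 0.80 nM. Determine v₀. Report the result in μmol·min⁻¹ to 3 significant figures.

4.25 μmol·min⁻¹

v = Vmax·[S]/(Km + [S]) = 5.9 × 0.80 / (0.31 + 0.80)
  = 4.720 / 1.110 = 4.25 μmol·min⁻¹.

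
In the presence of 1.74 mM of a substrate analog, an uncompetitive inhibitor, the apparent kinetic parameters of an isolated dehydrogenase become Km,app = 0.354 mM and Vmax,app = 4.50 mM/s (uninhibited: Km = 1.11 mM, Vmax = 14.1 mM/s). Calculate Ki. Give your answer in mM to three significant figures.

Uncompetitive: Vmax,app = Vmax/α (and Km,app = Km/α) with α = 1 + [I]/Ki.
α = Vmax/Vmax,app = 14.1/4.50 = 3.133.
Since α = 1 + [I]/Ki, [I]/Ki = 3.133 − 1 = 2.133 and Ki = 1.74/2.133 = 0.816 mM.

0.816 mM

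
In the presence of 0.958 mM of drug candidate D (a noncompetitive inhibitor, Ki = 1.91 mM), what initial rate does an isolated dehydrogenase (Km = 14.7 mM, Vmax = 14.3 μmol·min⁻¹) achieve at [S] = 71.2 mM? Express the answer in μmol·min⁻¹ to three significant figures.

α = 1 + [I]/Ki = 1 + 0.958/1.91 = 1.502.
For a noncompetitive inhibitor, Vmax is reduced to Vmax/α while Km is unchanged: Km,app = 14.7 mM, Vmax,app = 9.52 μmol·min⁻¹.
v = Vmax,app·[S]/(Km,app + [S]) = 9.52 × 71.2/(14.7 + 71.2) = 7.89 μmol·min⁻¹.

7.89 μmol·min⁻¹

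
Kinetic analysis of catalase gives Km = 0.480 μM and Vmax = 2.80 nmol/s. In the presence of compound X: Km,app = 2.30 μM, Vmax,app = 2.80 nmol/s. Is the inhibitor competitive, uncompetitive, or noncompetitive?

competitive

Km increases (0.480 → 2.30 μM) while Vmax is unchanged — the hallmark of competitive inhibition.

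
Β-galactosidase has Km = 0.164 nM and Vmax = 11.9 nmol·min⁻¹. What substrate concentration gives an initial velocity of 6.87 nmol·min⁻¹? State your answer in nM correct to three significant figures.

0.224 nM

Rearranging v = Vmax[S]/(Km+[S]) gives [S] = Km·v/(Vmax − v).
[S] = 0.164 × 6.87 / (11.9 − 6.87) = 1.127/5.030 = 0.224 nM.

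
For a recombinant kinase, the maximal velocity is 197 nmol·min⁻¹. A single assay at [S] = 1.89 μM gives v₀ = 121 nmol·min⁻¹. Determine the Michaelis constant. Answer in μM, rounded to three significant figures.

1.19 μM

v/Vmax = 121/197 = 0.6142 = [S]/(Km+[S]).
So Km + [S] = [S]/0.6142 = 3.077 μM, giving Km = 3.077 − 1.89 = 1.19 μM.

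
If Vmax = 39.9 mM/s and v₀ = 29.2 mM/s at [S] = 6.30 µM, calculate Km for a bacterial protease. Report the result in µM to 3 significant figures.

2.31 µM

From v = Vmax[S]/(Km+[S]), Km = [S](Vmax − v)/v.
Km = 6.30 × (39.9 − 29.2) / 29.2 = 67.41/29.2 = 2.31 µM.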